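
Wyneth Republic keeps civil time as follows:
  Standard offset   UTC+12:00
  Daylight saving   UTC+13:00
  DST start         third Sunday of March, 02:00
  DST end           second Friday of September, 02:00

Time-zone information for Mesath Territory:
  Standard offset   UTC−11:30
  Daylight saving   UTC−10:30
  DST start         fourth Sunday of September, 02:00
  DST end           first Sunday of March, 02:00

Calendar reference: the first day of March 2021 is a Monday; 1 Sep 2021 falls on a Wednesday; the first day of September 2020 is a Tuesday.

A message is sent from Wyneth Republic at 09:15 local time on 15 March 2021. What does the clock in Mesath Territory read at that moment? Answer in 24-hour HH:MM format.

09:45

1 March 2021 is a Monday, so the first Sunday is March 7 and the third is March 21.
1 September 2021 is a Wednesday, so the first Friday is September 3 and the second is September 10.
15 March 2021 does not fall between 21 March and 10 September, so daylight saving is not in effect and Wyneth Republic is at UTC+12:00.
09:15 Wyneth Republic − 12h = 21:15 UTC (rolling into the previous day, 14 March 2021).
1 September 2020 is a Tuesday, so the first Sunday is September 6 and the fourth is September 27.
1 March 2021 is a Monday, so the first Sunday is March 7.
At the standard offset (UTC−11:30), 21:15 UTC − 11h30m = 09:45 Mesath Territory standard time.
The standard-time date in Mesath Territory, 14 March 2021, is outside the daylight-saving period (27 September 2020 – 7 March 2021), so Mesath Territory is on standard time, UTC−11:30.
21:15 UTC − 11h30m = 09:45 Mesath Territory.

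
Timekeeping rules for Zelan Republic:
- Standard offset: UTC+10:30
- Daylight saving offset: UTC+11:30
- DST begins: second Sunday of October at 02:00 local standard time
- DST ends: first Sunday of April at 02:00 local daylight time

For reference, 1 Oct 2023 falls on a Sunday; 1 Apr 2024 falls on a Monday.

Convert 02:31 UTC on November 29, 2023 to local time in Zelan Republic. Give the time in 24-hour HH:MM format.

1 October 2023 is a Sunday, so the first Sunday is October 1 and the second is October 8.
1 April 2024 is a Monday, so the first Sunday is April 7.
At the standard offset (UTC+10:30), 02:31 UTC + 10h30m = 13:01 Zelan Republic standard time.
The standard-time date in Zelan Republic, November 29, 2023, falls between 8 October 2023 and 7 April 2024, so daylight saving is in effect and Zelan Republic is at UTC+11:30.
02:31 UTC + 11h30m = 14:01 local.

14:01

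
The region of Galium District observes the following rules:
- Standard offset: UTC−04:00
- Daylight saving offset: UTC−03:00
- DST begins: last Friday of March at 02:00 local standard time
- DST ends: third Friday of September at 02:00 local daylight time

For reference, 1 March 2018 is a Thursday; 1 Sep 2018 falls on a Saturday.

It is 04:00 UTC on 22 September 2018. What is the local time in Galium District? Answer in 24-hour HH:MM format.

1 March 2018 is a Thursday, so Fridays fall on 2, 9, 16, 23, 30; the last is March 30.
1 September 2018 is a Saturday, so the first Friday is September 7 and the third is September 21.
At the standard offset (UTC−04:00), 04:00 UTC − 4h = 00:00 Galium District standard time.
Daylight saving runs 30 March – 21 September; the standard-time date in Galium District, 22 September 2018, is outside that window, so Galium District is on standard time at UTC−04:00.
04:00 UTC − 4h = 00:00 local.

00:00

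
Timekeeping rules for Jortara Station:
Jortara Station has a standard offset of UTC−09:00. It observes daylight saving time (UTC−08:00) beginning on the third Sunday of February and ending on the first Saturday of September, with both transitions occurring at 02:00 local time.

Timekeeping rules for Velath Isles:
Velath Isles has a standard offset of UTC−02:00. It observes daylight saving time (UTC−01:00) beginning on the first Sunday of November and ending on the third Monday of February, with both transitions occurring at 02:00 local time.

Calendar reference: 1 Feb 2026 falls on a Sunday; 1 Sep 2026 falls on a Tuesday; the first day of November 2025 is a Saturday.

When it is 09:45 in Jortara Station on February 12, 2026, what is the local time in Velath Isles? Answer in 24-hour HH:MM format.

1 February 2026 is a Sunday, so the first Sunday is February 1 and the third is February 15.
1 September 2026 is a Tuesday, so the first Saturday is September 5.
Daylight saving runs 15 February – 5 September; February 12, 2026 is outside that window, so Jortara Station is on standard time at UTC−09:00.
09:45 Jortara Station + 9h = 18:45 UTC.
1 November 2025 is a Saturday, so the first Sunday is November 2.
1 February 2026 is a Sunday, so the first Monday is February 2 and the third is February 16.
At the standard offset (UTC−02:00), 18:45 UTC − 2h = 16:45 Velath Isles standard time.
Daylight saving runs 2 November 2025 – 16 February 2026; the standard-time date in Velath Isles, February 12, 2026, is inside that window, so Velath Isles is at UTC−01:00.
18:45 UTC − 1h = 17:45 Velath Isles.

17:45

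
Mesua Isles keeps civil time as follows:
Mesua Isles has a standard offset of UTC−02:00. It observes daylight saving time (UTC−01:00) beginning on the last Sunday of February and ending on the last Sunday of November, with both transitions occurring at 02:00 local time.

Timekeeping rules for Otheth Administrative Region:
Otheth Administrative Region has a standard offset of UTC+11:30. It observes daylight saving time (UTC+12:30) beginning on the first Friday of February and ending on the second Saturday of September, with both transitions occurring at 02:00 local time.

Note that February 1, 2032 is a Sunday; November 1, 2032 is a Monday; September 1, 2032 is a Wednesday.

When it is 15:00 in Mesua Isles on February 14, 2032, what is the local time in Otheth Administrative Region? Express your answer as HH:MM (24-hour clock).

05:30

1 February 2032 is a Sunday, so Sundays fall on 1, 8, 15, 22, 29; the last is February 29.
1 November 2032 is a Monday, so Sundays fall on 7, 14, 21, 28; the last is November 28.
Daylight saving runs 29 February – 28 November; February 14, 2032 is outside that window, so Mesua Isles is on standard time at UTC−02:00.
15:00 Mesua Isles + 2h = 17:00 UTC.
1 February 2032 is a Sunday, so the first Friday is February 6.
1 September 2032 is a Wednesday, so the first Saturday is September 4 and the second is September 11.
At the standard offset (UTC+11:30), 17:00 UTC + 11h30m = 04:30 Otheth Administrative Region standard time (rolling into the next day, 15 February 2032).
The standard-time date in Otheth Administrative Region, February 15, 2032, falls between 6 February and 11 September, so daylight saving is in effect and Otheth Administrative Region is at UTC+12:30.
17:00 UTC + 12h30m = 05:30 Otheth Administrative Region (rolling into the next day, 15 February 2032).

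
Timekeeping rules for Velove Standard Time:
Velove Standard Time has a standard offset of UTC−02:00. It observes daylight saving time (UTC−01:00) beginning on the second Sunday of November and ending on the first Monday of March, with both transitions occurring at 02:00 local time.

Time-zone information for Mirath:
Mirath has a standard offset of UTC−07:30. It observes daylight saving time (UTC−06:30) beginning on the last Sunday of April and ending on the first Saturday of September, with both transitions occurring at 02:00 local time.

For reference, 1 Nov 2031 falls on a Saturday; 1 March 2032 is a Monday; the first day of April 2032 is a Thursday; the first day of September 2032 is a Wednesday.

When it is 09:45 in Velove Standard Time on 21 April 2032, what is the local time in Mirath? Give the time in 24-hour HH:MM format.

1 November 2031 is a Saturday, so the first Sunday is November 2 and the second is November 9.
1 March 2032 is a Monday, so the first Monday is March 1.
Daylight saving runs 9 November 2031 – 1 March 2032; 21 April 2032 is outside that window, so Velove Standard Time is on standard time at UTC−02:00.
09:45 Velove Standard Time + 2h = 11:45 UTC.
1 April 2032 is a Thursday, so Sundays fall on 4, 11, 18, 25; the last is April 25.
1 September 2032 is a Wednesday, so the first Saturday is September 4.
At the standard offset (UTC−07:30), 11:45 UTC − 7h30m = 04:15 Mirath standard time.
The standard-time date in Mirath, 21 April 2032, does not fall between 25 April and 4 September, so daylight saving is not in effect and Mirath is at UTC−07:30.
11:45 UTC − 7h30m = 04:15 Mirath.

04:15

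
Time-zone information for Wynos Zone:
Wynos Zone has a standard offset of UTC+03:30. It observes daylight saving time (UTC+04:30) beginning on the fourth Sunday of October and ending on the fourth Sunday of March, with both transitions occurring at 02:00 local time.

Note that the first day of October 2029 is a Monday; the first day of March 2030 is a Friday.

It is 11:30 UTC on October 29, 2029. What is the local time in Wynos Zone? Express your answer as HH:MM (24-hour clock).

16:00

1 October 2029 is a Monday, so the first Sunday is October 7 and the fourth is October 28.
1 March 2030 is a Friday, so the first Sunday is March 3 and the fourth is March 24.
At the standard offset (UTC+03:30), 11:30 UTC + 3h30m = 15:00 Wynos Zone standard time.
The standard-time date in Wynos Zone, October 29, 2029, lies within the daylight-saving period (28 October 2029 – 24 March 2030), so Wynos Zone is on daylight time, UTC+04:30.
11:30 UTC + 4h30m = 16:00 local.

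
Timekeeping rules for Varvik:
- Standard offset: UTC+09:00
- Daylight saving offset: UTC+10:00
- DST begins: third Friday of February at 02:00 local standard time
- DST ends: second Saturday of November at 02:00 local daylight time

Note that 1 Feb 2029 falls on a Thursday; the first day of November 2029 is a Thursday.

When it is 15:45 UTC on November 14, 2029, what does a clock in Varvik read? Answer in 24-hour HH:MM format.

00:45

1 February 2029 is a Thursday, so the first Friday is February 2 and the third is February 16.
1 November 2029 is a Thursday, so the first Saturday is November 3 and the second is November 10.
At the standard offset (UTC+09:00), 15:45 UTC + 9h = 00:45 Varvik standard time (rolling into the next day, 15 November 2029).
The standard-time date in Varvik, November 15, 2029, is outside the daylight-saving period (16 February – 10 November), so Varvik is on standard time, UTC+09:00.
15:45 UTC + 9h = 00:45 local (rolling into the next day, 15 November 2029).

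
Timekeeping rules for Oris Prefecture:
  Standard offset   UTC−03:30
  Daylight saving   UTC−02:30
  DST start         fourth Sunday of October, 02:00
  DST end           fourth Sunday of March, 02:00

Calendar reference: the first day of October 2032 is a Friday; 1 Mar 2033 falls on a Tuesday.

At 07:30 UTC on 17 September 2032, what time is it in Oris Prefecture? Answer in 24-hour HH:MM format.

04:00

1 October 2032 is a Friday, so the first Sunday is October 3 and the fourth is October 24.
1 March 2033 is a Tuesday, so the first Sunday is March 6 and the fourth is March 27.
At the standard offset (UTC−03:30), 07:30 UTC − 3h30m = 04:00 Oris Prefecture standard time.
The standard-time date in Oris Prefecture, 17 September 2032, does not fall between 24 October 2032 and 27 March 2033, so daylight saving is not in effect and Oris Prefecture is at UTC−03:30.
07:30 UTC − 3h30m = 04:00 local.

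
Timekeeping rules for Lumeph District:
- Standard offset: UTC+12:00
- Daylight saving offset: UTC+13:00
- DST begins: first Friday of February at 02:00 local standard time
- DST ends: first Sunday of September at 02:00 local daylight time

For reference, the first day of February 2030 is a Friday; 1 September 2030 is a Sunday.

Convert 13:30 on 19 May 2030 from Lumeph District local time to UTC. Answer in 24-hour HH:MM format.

1 February 2030 is a Friday, so the first Friday is February 1.
1 September 2030 is a Sunday, so the first Sunday is September 1.
19 May 2030 falls between 1 February and 1 September, so daylight saving is in effect and Lumeph District is at UTC+13:00.
13:30 local − 13h = 00:30 UTC.

00:30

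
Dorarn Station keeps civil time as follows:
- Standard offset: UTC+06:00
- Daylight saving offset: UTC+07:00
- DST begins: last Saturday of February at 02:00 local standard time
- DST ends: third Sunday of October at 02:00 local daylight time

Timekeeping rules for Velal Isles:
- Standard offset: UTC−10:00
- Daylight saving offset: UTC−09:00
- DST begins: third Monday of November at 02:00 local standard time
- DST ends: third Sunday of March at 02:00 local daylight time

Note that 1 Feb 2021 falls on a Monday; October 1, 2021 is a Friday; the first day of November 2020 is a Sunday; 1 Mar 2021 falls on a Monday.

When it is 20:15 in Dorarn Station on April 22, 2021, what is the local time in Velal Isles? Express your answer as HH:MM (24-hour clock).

1 February 2021 is a Monday, so Saturdays fall on 6, 13, 20, 27; the last is February 27.
1 October 2021 is a Friday, so the first Sunday is October 3 and the third is October 17.
April 22, 2021 falls between 27 February and 17 October, so daylight saving is in effect and Dorarn Station is at UTC+07:00.
20:15 Dorarn Station − 7h = 13:15 UTC.
1 November 2020 is a Sunday, so the first Monday is November 2 and the third is November 16.
1 March 2021 is a Monday, so the first Sunday is March 7 and the third is March 21.
At the standard offset (UTC−10:00), 13:15 UTC − 10h = 03:15 Velal Isles standard time.
Daylight saving runs 16 November 2020 – 21 March 2021; the standard-time date in Velal Isles, April 22, 2021, is outside that window, so Velal Isles is on standard time at UTC−10:00.
13:15 UTC − 10h = 03:15 Velal Isles.

03:15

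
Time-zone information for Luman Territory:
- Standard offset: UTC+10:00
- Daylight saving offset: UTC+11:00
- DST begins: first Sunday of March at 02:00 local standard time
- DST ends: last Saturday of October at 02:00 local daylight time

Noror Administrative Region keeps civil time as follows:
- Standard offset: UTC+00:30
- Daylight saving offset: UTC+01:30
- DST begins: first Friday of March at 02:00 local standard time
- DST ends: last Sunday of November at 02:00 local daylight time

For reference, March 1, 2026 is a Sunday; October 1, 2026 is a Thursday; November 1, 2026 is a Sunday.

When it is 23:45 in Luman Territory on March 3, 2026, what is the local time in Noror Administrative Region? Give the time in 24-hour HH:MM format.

1 March 2026 is a Sunday, so the first Sunday is March 1.
1 October 2026 is a Thursday, so Saturdays fall on 3, 10, 17, 24, 31; the last is October 31.
March 3, 2026 falls between 1 March and 31 October, so daylight saving is in effect and Luman Territory is at UTC+11:00.
23:45 Luman Territory − 11h = 12:45 UTC.
1 March 2026 is a Sunday, so the first Friday is March 6.
1 November 2026 is a Sunday, so Sundays fall on 1, 8, 15, 22, 29; the last is November 29.
At the standard offset (UTC+00:30), 12:45 UTC + 0h30m = 13:15 Noror Administrative Region standard time.
Daylight saving runs 6 March – 29 November; the standard-time date in Noror Administrative Region, March 3, 2026, is outside that window, so Noror Administrative Region is on standard time at UTC+00:30.
12:45 UTC + 0h30m = 13:15 Noror Administrative Region.

13:15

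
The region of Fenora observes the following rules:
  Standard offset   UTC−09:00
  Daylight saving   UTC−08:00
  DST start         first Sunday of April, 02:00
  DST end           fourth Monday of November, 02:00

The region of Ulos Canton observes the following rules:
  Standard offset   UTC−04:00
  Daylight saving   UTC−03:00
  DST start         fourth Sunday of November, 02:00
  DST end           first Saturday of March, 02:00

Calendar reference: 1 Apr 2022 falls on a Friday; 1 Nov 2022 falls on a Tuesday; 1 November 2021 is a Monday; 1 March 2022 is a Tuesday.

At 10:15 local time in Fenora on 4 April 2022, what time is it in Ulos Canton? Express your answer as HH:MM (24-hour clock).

1 April 2022 is a Friday, so the first Sunday is April 3.
1 November 2022 is a Tuesday, so the first Monday is November 7 and the fourth is November 28.
4 April 2022 lies within the daylight-saving period (3 April – 28 November), so Fenora is on daylight time, UTC−08:00.
10:15 Fenora + 8h = 18:15 UTC.
1 November 2021 is a Monday, so the first Sunday is November 7 and the fourth is November 28.
1 March 2022 is a Tuesday, so the first Saturday is March 5.
At the standard offset (UTC−04:00), 18:15 UTC − 4h = 14:15 Ulos Canton standard time.
The standard-time date in Ulos Canton, 4 April 2022, is outside the daylight-saving period (28 November 2021 – 5 March 2022), so Ulos Canton is on standard time, UTC−04:00.
18:15 UTC − 4h = 14:15 Ulos Canton.

14:15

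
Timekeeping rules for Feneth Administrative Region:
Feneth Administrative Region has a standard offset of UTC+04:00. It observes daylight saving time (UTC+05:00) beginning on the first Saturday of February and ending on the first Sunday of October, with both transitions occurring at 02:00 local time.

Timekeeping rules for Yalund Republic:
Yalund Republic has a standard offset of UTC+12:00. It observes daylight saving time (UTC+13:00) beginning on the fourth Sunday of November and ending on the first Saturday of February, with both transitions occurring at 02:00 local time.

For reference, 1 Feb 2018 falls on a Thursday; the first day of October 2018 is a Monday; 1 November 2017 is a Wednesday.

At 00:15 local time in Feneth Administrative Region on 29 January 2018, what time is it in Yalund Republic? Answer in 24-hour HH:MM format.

1 February 2018 is a Thursday, so the first Saturday is February 3.
1 October 2018 is a Monday, so the first Sunday is October 7.
29 January 2018 is outside the daylight-saving period (3 February – 7 October), so Feneth Administrative Region is on standard time, UTC+04:00.
00:15 Feneth Administrative Region − 4h = 20:15 UTC (rolling into the previous day, 28 January 2018).
1 November 2017 is a Wednesday, so the first Sunday is November 5 and the fourth is November 26.
1 February 2018 is a Thursday, so the first Saturday is February 3.
At the standard offset (UTC+12:00), 20:15 UTC + 12h = 08:15 Yalund Republic standard time (rolling into the next day, 29 January 2018).
The standard-time date in Yalund Republic, 29 January 2018, falls between 26 November 2017 and 3 February 2018, so daylight saving is in effect and Yalund Republic is at UTC+13:00.
20:15 UTC + 13h = 09:15 Yalund Republic (rolling into the next day, 29 January 2018).

09:15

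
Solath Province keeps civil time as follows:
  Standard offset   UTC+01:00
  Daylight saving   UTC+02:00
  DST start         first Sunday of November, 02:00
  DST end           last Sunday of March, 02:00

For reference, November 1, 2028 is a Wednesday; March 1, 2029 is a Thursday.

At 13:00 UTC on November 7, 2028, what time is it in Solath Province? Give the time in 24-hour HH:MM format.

15:00

1 November 2028 is a Wednesday, so the first Sunday is November 5.
1 March 2029 is a Thursday, so Sundays fall on 4, 11, 18, 25; the last is March 25.
At the standard offset (UTC+01:00), 13:00 UTC + 1h = 14:00 Solath Province standard time.
Daylight saving runs 5 November 2028 – 25 March 2029; the standard-time date in Solath Province, November 7, 2028, is inside that window, so Solath Province is at UTC+02:00.
13:00 UTC + 2h = 15:00 local.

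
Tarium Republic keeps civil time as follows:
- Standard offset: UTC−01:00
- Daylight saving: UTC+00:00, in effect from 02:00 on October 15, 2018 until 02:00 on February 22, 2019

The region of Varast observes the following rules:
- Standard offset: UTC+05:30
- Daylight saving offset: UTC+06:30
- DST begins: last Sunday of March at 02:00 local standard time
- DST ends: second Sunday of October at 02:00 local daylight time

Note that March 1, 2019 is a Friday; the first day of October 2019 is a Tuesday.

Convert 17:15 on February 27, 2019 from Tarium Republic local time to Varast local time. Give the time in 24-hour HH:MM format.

23:45

February 27, 2019 does not fall between 15 October 2018 and 22 February 2019, so daylight saving is not in effect and Tarium Republic is at UTC−01:00.
17:15 Tarium Republic + 1h = 18:15 UTC.
1 March 2019 is a Friday, so Sundays fall on 3, 10, 17, 24, 31; the last is March 31.
1 October 2019 is a Tuesday, so the first Sunday is October 6 and the second is October 13.
At the standard offset (UTC+05:30), 18:15 UTC + 5h30m = 23:45 Varast standard time.
Daylight saving runs 31 March – 13 October; the standard-time date in Varast, February 27, 2019, is outside that window, so Varast is on standard time at UTC+05:30.
18:15 UTC + 5h30m = 23:45 Varast.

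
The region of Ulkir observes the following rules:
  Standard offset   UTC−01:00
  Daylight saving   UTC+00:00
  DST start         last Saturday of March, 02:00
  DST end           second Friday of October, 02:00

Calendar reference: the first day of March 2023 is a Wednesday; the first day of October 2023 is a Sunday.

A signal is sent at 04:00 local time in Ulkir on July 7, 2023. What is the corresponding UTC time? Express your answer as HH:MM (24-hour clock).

1 March 2023 is a Wednesday, so Saturdays fall on 4, 11, 18, 25; the last is March 25.
1 October 2023 is a Sunday, so the first Friday is October 6 and the second is October 13.
Daylight saving runs 25 March – 13 October; July 7, 2023 is inside that window, so Ulkir is at UTC+00:00.
04:00 local − 0h = 04:00 UTC.

04:00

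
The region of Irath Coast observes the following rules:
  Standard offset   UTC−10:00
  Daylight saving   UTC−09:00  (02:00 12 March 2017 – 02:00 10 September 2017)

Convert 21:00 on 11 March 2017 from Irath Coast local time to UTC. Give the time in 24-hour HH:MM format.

11 March 2017 is outside the daylight-saving period (12 March – 10 September), so Irath Coast is on standard time, UTC−10:00.
21:00 local + 10h = 07:00 UTC (rolling into the next day, 12 March 2017).

07:00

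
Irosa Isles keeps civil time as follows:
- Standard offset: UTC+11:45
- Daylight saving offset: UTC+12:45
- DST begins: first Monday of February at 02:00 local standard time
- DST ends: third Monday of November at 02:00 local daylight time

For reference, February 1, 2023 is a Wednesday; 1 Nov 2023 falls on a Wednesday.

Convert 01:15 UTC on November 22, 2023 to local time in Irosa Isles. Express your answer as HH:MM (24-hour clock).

13:00

1 February 2023 is a Wednesday, so the first Monday is February 6.
1 November 2023 is a Wednesday, so the first Monday is November 6 and the third is November 20.
At the standard offset (UTC+11:45), 01:15 UTC + 11h45m = 13:00 Irosa Isles standard time.
The standard-time date in Irosa Isles, November 22, 2023, does not fall between 6 February and 20 November, so daylight saving is not in effect and Irosa Isles is at UTC+11:45.
01:15 UTC + 11h45m = 13:00 local.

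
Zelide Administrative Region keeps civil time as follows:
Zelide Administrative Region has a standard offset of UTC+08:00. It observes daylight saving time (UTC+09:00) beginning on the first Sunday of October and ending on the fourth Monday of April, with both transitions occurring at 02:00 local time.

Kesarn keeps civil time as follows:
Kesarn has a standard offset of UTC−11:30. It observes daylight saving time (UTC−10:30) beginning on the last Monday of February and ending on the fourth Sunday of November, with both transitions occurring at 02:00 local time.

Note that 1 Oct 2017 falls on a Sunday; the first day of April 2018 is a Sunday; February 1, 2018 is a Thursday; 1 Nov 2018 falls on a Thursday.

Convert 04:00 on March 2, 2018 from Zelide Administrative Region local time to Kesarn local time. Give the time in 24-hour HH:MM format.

1 October 2017 is a Sunday, so the first Sunday is October 1.
1 April 2018 is a Sunday, so the first Monday is April 2 and the fourth is April 23.
Daylight saving runs 1 October 2017 – 23 April 2018; March 2, 2018 is inside that window, so Zelide Administrative Region is at UTC+09:00.
04:00 Zelide Administrative Region − 9h = 19:00 UTC (rolling into the previous day, 1 March 2018).
1 February 2018 is a Thursday, so Mondays fall on 5, 12, 19, 26; the last is February 26.
1 November 2018 is a Thursday, so the first Sunday is November 4 and the fourth is November 25.
At the standard offset (UTC−11:30), 19:00 UTC − 11h30m = 07:30 Kesarn standard time.
Daylight saving runs 26 February – 25 November; the standard-time date in Kesarn, March 1, 2018, is inside that window, so Kesarn is at UTC−10:30.
19:00 UTC − 10h30m = 08:30 Kesarn.

08:30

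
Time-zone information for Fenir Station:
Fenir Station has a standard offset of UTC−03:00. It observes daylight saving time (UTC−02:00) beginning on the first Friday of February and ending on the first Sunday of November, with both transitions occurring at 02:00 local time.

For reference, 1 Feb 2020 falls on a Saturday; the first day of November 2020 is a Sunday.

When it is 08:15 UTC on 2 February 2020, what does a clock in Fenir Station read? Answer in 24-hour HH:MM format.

05:15

1 February 2020 is a Saturday, so the first Friday is February 7.
1 November 2020 is a Sunday, so the first Sunday is November 1.
At the standard offset (UTC−03:00), 08:15 UTC − 3h = 05:15 Fenir Station standard time.
Daylight saving runs 7 February – 1 November; the standard-time date in Fenir Station, 2 February 2020, is outside that window, so Fenir Station is on standard time at UTC−03:00.
08:15 UTC − 3h = 05:15 local.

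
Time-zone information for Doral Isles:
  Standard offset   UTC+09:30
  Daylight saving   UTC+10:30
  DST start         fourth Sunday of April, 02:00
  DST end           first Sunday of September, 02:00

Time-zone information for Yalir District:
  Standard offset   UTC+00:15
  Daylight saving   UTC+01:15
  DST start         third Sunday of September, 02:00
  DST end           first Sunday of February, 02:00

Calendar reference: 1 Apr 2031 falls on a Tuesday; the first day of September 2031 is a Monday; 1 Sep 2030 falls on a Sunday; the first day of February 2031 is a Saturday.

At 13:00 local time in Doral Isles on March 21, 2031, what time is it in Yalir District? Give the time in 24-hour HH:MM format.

03:45

1 April 2031 is a Tuesday, so the first Sunday is April 6 and the fourth is April 27.
1 September 2031 is a Monday, so the first Sunday is September 7.
March 21, 2031 is outside the daylight-saving period (27 April – 7 September), so Doral Isles is on standard time, UTC+09:30.
13:00 Doral Isles − 9h30m = 03:30 UTC.
1 September 2030 is a Sunday, so the first Sunday is September 1 and the third is September 15.
1 February 2031 is a Saturday, so the first Sunday is February 2.
At the standard offset (UTC+00:15), 03:30 UTC + 0h15m = 03:45 Yalir District standard time.
The standard-time date in Yalir District, March 21, 2031, does not fall between 15 September 2030 and 2 February 2031, so daylight saving is not in effect and Yalir District is at UTC+00:15.
03:30 UTC + 0h15m = 03:45 Yalir District.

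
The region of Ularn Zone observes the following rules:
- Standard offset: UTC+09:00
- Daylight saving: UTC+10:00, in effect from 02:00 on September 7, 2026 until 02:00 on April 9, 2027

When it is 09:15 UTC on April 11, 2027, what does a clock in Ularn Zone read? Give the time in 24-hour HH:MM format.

At the standard offset (UTC+09:00), 09:15 UTC + 9h = 18:15 Ularn Zone standard time.
The standard-time date in Ularn Zone, April 11, 2027, does not fall between 7 September 2026 and 9 April 2027, so daylight saving is not in effect and Ularn Zone is at UTC+09:00.
09:15 UTC + 9h = 18:15 local.

18:15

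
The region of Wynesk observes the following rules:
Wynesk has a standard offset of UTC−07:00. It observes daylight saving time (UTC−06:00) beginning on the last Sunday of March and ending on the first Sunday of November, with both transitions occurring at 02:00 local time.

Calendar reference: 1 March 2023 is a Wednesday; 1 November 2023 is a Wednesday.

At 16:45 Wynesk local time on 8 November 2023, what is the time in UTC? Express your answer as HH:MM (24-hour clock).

23:45

1 March 2023 is a Wednesday, so Sundays fall on 5, 12, 19, 26; the last is March 26.
1 November 2023 is a Wednesday, so the first Sunday is November 5.
Daylight saving runs 26 March – 5 November; 8 November 2023 is outside that window, so Wynesk is on standard time at UTC−07:00.
16:45 local + 7h = 23:45 UTC.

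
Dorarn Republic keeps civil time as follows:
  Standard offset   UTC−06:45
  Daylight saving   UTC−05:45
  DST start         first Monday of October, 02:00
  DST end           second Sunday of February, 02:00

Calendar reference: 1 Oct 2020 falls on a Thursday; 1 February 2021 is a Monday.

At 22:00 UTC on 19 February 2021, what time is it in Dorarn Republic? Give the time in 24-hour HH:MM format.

15:15

1 October 2020 is a Thursday, so the first Monday is October 5.
1 February 2021 is a Monday, so the first Sunday is February 7 and the second is February 14.
At the standard offset (UTC−06:45), 22:00 UTC − 6h45m = 15:15 Dorarn Republic standard time.
The standard-time date in Dorarn Republic, 19 February 2021, does not fall between 5 October 2020 and 14 February 2021, so daylight saving is not in effect and Dorarn Republic is at UTC−06:45.
22:00 UTC − 6h45m = 15:15 local.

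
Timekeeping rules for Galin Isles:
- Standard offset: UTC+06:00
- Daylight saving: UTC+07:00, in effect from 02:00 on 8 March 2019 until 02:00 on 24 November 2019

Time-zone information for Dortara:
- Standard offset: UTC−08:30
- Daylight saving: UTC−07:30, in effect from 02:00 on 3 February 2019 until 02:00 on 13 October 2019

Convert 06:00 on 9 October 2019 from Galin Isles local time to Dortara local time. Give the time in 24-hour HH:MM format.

Daylight saving runs 8 March – 24 November; 9 October 2019 is inside that window, so Galin Isles is at UTC+07:00.
06:00 Galin Isles − 7h = 23:00 UTC (rolling into the previous day, 8 October 2019).
At the standard offset (UTC−08:30), 23:00 UTC − 8h30m = 14:30 Dortara standard time.
The standard-time date in Dortara, 8 October 2019, falls between 3 February and 13 October, so daylight saving is in effect and Dortara is at UTC−07:30.
23:00 UTC − 7h30m = 15:30 Dortara.

15:30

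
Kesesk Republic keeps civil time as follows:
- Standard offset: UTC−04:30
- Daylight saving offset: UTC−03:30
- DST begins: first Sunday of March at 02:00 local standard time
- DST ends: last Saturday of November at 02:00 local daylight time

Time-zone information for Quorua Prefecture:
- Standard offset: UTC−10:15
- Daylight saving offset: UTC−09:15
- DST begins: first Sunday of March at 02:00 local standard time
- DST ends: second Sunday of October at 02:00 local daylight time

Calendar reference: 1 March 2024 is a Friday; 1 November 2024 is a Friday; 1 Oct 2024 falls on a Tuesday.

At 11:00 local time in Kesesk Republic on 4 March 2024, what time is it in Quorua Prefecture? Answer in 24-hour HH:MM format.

05:15

1 March 2024 is a Friday, so the first Sunday is March 3.
1 November 2024 is a Friday, so Saturdays fall on 2, 9, 16, 23, 30; the last is November 30.
4 March 2024 lies within the daylight-saving period (3 March – 30 November), so Kesesk Republic is on daylight time, UTC−03:30.
11:00 Kesesk Republic + 3h30m = 14:30 UTC.
1 March 2024 is a Friday, so the first Sunday is March 3.
1 October 2024 is a Tuesday, so the first Sunday is October 6 and the second is October 13.
At the standard offset (UTC−10:15), 14:30 UTC − 10h15m = 04:15 Quorua Prefecture standard time.
The standard-time date in Quorua Prefecture, 4 March 2024, lies within the daylight-saving period (3 March – 13 October), so Quorua Prefecture is on daylight time, UTC−09:15.
14:30 UTC − 9h15m = 05:15 Quorua Prefecture.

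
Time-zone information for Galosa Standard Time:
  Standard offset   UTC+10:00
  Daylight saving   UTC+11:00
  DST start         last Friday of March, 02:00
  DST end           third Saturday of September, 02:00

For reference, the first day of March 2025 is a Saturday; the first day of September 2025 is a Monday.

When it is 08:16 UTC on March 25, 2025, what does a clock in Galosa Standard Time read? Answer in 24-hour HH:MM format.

1 March 2025 is a Saturday, so Fridays fall on 7, 14, 21, 28; the last is March 28.
1 September 2025 is a Monday, so the first Saturday is September 6 and the third is September 20.
At the standard offset (UTC+10:00), 08:16 UTC + 10h = 18:16 Galosa Standard Time standard time.
Daylight saving runs 28 March – 20 September; the standard-time date in Galosa Standard Time, March 25, 2025, is outside that window, so Galosa Standard Time is on standard time at UTC+10:00.
08:16 UTC + 10h = 18:16 local.

18:16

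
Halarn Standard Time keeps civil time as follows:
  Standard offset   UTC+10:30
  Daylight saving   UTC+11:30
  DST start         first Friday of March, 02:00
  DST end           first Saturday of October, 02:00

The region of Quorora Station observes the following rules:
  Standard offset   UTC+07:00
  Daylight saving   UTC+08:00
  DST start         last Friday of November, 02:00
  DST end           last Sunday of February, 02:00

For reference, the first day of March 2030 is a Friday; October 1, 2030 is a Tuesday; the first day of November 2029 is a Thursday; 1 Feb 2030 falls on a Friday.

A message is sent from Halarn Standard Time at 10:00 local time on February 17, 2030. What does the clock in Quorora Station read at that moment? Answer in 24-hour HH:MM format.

07:30

1 March 2030 is a Friday, so the first Friday is March 1.
1 October 2030 is a Tuesday, so the first Saturday is October 5.
February 17, 2030 is outside the daylight-saving period (1 March – 5 October), so Halarn Standard Time is on standard time, UTC+10:30.
10:00 Halarn Standard Time − 10h30m = 23:30 UTC (rolling into the previous day, 16 February 2030).
1 November 2029 is a Thursday, so Fridays fall on 2, 9, 16, 23, 30; the last is November 30.
1 February 2030 is a Friday, so Sundays fall on 3, 10, 17, 24; the last is February 24.
At the standard offset (UTC+07:00), 23:30 UTC + 7h = 06:30 Quorora Station standard time (rolling into the next day, 17 February 2030).
The standard-time date in Quorora Station, February 17, 2030, falls between 30 November 2029 and 24 February 2030, so daylight saving is in effect and Quorora Station is at UTC+08:00.
23:30 UTC + 8h = 07:30 Quorora Station (rolling into the next day, 17 February 2030).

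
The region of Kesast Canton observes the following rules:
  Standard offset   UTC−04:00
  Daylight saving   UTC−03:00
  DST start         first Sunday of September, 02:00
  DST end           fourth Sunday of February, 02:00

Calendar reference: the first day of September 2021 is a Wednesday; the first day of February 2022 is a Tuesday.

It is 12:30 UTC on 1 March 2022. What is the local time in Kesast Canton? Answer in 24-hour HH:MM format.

08:30

1 September 2021 is a Wednesday, so the first Sunday is September 5.
1 February 2022 is a Tuesday, so the first Sunday is February 6 and the fourth is February 27.
At the standard offset (UTC−04:00), 12:30 UTC − 4h = 08:30 Kesast Canton standard time.
Daylight saving runs 5 September 2021 – 27 February 2022; the standard-time date in Kesast Canton, 1 March 2022, is outside that window, so Kesast Canton is on standard time at UTC−04:00.
12:30 UTC − 4h = 08:30 local.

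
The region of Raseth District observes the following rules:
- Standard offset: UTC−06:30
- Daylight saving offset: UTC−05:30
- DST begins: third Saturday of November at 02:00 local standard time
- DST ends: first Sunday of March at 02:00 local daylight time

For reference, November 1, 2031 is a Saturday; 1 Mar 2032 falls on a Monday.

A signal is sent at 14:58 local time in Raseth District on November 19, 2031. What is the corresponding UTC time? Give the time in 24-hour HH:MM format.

20:28

1 November 2031 is a Saturday, so the first Saturday is November 1 and the third is November 15.
1 March 2032 is a Monday, so the first Sunday is March 7.
Daylight saving runs 15 November 2031 – 7 March 2032; November 19, 2031 is inside that window, so Raseth District is at UTC−05:30.
14:58 local + 5h30m = 20:28 UTC.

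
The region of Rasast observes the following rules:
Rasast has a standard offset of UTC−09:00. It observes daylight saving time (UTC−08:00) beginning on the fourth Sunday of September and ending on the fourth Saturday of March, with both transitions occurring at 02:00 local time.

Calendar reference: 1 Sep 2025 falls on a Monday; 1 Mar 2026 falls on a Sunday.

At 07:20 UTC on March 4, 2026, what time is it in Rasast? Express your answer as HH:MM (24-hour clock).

1 September 2025 is a Monday, so the first Sunday is September 7 and the fourth is September 28.
1 March 2026 is a Sunday, so the first Saturday is March 7 and the fourth is March 28.
At the standard offset (UTC−09:00), 07:20 UTC − 9h = 22:20 Rasast standard time (rolling into the previous day, 3 March 2026).
The standard-time date in Rasast, March 3, 2026, lies within the daylight-saving period (28 September 2025 – 28 March 2026), so Rasast is on daylight time, UTC−08:00.
07:20 UTC − 8h = 23:20 local (rolling into the previous day, 3 March 2026).

23:20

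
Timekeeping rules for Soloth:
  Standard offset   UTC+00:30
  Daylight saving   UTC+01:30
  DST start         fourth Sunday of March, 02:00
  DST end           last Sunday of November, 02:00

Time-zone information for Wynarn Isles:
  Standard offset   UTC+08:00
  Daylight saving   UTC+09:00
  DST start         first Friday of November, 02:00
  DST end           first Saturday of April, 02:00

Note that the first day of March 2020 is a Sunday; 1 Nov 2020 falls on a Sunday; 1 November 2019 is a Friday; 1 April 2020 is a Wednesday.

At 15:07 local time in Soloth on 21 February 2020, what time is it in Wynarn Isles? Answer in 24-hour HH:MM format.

1 March 2020 is a Sunday, so the first Sunday is March 1 and the fourth is March 22.
1 November 2020 is a Sunday, so Sundays fall on 1, 8, 15, 22, 29; the last is November 29.
21 February 2020 is outside the daylight-saving period (22 March – 29 November), so Soloth is on standard time, UTC+00:30.
15:07 Soloth − 0h30m = 14:37 UTC.
1 November 2019 is a Friday, so the first Friday is November 1.
1 April 2020 is a Wednesday, so the first Saturday is April 4.
At the standard offset (UTC+08:00), 14:37 UTC + 8h = 22:37 Wynarn Isles standard time.
The standard-time date in Wynarn Isles, 21 February 2020, falls between 1 November 2019 and 4 April 2020, so daylight saving is in effect and Wynarn Isles is at UTC+09:00.
14:37 UTC + 9h = 23:37 Wynarn Isles.

23:37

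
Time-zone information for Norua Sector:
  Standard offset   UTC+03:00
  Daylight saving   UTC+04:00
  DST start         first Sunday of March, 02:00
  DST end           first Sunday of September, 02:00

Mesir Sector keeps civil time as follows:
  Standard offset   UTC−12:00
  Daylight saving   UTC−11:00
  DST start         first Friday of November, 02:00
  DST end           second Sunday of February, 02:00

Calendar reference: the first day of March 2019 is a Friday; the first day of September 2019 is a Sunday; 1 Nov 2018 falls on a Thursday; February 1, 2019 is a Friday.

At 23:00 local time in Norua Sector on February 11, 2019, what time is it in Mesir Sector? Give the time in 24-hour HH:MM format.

08:00

1 March 2019 is a Friday, so the first Sunday is March 3.
1 September 2019 is a Sunday, so the first Sunday is September 1.
Daylight saving runs 3 March – 1 September; February 11, 2019 is outside that window, so Norua Sector is on standard time at UTC+03:00.
23:00 Norua Sector − 3h = 20:00 UTC.
1 November 2018 is a Thursday, so the first Friday is November 2.
1 February 2019 is a Friday, so the first Sunday is February 3 and the second is February 10.
At the standard offset (UTC−12:00), 20:00 UTC − 12h = 08:00 Mesir Sector standard time.
The standard-time date in Mesir Sector, February 11, 2019, is outside the daylight-saving period (2 November 2018 – 10 February 2019), so Mesir Sector is on standard time, UTC−12:00.
20:00 UTC − 12h = 08:00 Mesir Sector.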